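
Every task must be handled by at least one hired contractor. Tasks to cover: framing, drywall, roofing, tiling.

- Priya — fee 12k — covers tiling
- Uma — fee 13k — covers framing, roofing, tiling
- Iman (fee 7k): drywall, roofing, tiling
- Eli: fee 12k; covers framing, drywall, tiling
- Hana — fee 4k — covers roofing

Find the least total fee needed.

16

Choose Eli and Hana: together they cover framing, drywall, roofing, tiling — every task.
Total fee: 12 + 4 = 16.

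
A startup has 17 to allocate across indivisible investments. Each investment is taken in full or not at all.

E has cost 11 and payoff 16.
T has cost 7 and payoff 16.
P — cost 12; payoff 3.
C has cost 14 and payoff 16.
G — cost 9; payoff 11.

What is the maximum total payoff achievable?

Allowing fractional choices, the relaxed optimum would be about 30.5, but investments are indivisible.
E: cost 11 ≤ 17, payoff 16.
T: cost 7 ≤ 17, payoff 16.
T + G: cost 7 + 9 = 16 ≤ 17, payoff 16 + 11 = 27.
Best is T and G with total payoff 27.

27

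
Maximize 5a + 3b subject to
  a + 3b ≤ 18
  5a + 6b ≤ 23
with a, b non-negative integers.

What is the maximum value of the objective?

(a,b)=(4,0): 1·4+3·0=4≤18, 5·4+6·0=20≤23, objective 20.
(a,b)=(3,1): 1·3+3·1=6≤18, 5·3+6·1=21≤23, objective 18.
No feasible integer point exceeds 20.

20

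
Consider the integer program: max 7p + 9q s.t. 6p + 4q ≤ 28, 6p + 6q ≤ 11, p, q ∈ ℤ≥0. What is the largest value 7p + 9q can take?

(p,q)=(0,1) is feasible, giving 9.
(p,q)=(1,0) is feasible, giving 7.
(p,q)=(0,0) is feasible, giving 0.
The best lattice point is (0,1), giving 9.

9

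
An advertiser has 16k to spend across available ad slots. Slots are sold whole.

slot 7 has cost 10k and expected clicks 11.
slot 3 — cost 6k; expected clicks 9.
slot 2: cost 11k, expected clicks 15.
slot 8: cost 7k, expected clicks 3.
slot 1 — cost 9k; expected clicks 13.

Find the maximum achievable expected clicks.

Allowing fractional choices, the relaxed optimum would be about 23.4, but ad slots are indivisible.
slot 7 + slot 3: cost 10 + 6 = 16 ≤ 16, expected clicks 11 + 9 = 20.
slot 3 + slot 1: cost 6 + 9 = 15 ≤ 16, expected clicks 9 + 13 = 22.
Best is slot 3 and slot 1 with total expected clicks 22.

22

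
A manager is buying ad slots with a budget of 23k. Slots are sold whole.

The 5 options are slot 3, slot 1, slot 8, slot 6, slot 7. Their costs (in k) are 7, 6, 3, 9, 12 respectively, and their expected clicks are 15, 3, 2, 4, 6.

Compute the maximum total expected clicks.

Allowing fractional choices, the relaxed optimum would be about 23.5, but ad slots are indivisible.
slot 3 + slot 8 + slot 7: cost 7 + 3 + 12 = 22 ≤ 23, expected clicks 15 + 2 + 6 = 23.
slot 3 + slot 1 + slot 6: cost 7 + 6 + 9 = 22 ≤ 23, expected clicks 15 + 3 + 4 = 22.
Best is slot 3, slot 8, and slot 7 with total expected clicks 23.

23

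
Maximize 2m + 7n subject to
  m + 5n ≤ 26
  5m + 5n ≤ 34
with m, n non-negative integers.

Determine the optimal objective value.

37

(m,n)=(1,5): 1·1+5·5=26≤26, 5·1+5·5=30≤34, objective 37.
(m,n)=(0,5): 1·0+5·5=25≤26, 5·0+5·5=25≤34, objective 35.
No feasible integer point exceeds 37.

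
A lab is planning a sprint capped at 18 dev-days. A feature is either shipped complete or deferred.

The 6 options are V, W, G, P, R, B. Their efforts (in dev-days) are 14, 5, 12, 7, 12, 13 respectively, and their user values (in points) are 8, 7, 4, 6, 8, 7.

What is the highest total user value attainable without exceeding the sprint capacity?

15

Take W and R: effort 5 + 12 = 17 ≤ 18, user value 7 + 8 = 15.
No other feasible combination does better.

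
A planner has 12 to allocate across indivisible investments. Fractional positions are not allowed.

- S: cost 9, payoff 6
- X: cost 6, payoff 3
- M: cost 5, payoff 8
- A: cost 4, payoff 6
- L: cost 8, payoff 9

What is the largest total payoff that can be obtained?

Take A and L: cost 4 + 8 = 12 ≤ 12, payoff 6 + 9 = 15.
No other feasible combination does better.

15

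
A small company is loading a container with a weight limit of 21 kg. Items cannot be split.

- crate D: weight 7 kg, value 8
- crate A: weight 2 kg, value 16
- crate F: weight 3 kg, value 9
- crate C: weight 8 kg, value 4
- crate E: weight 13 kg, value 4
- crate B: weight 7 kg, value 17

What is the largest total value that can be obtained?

50

Treat it as a binary knapsack problem.
Allowing fractional choices, the relaxed optimum would be about 51.0, but items are indivisible.
crate D + crate A + crate F + crate B: weight 7 + 2 + 3 + 7 = 19 ≤ 21, value 8 + 16 + 9 + 17 = 50.
crate A + crate F + crate C + crate B: weight 2 + 3 + 8 + 7 = 20 ≤ 21, value 16 + 9 + 4 + 17 = 46.
Best is crate D, crate A, crate F, and crate B with total value 50.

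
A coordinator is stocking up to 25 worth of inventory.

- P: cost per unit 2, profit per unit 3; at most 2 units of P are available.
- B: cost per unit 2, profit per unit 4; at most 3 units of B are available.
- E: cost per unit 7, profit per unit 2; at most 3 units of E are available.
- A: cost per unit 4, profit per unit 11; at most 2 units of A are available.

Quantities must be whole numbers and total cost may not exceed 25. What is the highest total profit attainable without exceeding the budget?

42

A has the best ratio (11/4); taking only A gives at most 2×11 = 22 (stopped by the supply cap of 2).
Mixing does better — 2×P, 3×B, 1×E, and 2×A: cost 25 ≤ 25, profit 2·3 + 3·4 + 1·2 + 2·11 = 42.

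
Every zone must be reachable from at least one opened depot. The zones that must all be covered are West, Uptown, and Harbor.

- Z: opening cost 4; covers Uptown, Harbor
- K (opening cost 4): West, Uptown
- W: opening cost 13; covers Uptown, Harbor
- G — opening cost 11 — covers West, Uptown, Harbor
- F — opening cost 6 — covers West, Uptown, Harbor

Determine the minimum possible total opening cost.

The greedy cost-per-new-zone heuristic would pick Z and K for 8, but a cheaper cover exists.
F alone covers West, Uptown, Harbor — every zone.
Total opening cost: 6.
No cover costs less than 6.

6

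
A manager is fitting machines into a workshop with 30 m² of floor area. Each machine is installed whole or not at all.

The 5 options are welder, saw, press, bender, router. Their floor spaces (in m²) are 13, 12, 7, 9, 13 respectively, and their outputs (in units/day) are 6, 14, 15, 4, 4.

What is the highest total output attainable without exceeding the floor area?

33

Allowing fractional choices, the relaxed optimum would be about 34.1, but machines are indivisible.
saw + press + bender: floor space 12 + 7 + 9 = 28 ≤ 30, output 14 + 15 + 4 = 33.
saw + press: floor space 12 + 7 = 19 ≤ 30, output 14 + 15 = 29.
Best is saw, press, and bender with total output 33.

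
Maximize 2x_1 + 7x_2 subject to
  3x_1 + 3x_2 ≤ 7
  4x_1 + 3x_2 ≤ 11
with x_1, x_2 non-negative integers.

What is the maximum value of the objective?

14

The continuous relaxation peaks at (0, 2.33) with value 16.33; rounding to a feasible lattice point costs some objective.
(x_1,x_2)=(0,2): 3·0+3·2=6≤7, 4·0+3·2=6≤11, objective 14.
(x_1,x_2)=(1,1): 3·1+3·1=6≤7, 4·1+3·1=7≤11, objective 9.
(x_1,x_2)=(0,1): 3·0+3·1=3≤7, 4·0+3·1=3≤11, objective 7.
No feasible integer point exceeds 14.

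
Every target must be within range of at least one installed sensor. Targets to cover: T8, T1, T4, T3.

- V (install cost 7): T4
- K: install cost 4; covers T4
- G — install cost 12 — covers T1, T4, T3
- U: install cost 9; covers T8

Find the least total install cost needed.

21

This is a weighted set-cover instance.
The greedy cost-per-new-target heuristic would pick K, G, and U for 25, but a cheaper cover exists.
Choose G and U: together they cover T8, T1, T4, T3 — every target.
Total install cost: 12 + 9 = 21.
No cover costs less than 21.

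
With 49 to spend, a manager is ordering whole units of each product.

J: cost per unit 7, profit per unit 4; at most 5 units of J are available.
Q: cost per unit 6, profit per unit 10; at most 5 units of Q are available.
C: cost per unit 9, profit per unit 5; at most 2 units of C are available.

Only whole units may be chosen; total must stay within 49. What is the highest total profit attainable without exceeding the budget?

1×J, 5×Q, and 1×C: cost 46 ≤ 49, profit 1·4 + 5·10 + 1·5 = 59.
5×Q and 2×C: cost 48 ≤ 49, profit 5·10 + 2·5 = 60.
Best is 60.

60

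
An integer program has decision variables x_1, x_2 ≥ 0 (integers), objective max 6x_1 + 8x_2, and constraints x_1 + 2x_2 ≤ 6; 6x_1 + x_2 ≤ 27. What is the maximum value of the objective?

32

(x_1,x_2)=(4,1) is feasible, giving 32.
(x_1,x_2)=(3,1) is feasible, giving 26.
(x_1,x_2)=(4,0) is feasible, giving 24.
The best lattice point is (4,1), giving 32.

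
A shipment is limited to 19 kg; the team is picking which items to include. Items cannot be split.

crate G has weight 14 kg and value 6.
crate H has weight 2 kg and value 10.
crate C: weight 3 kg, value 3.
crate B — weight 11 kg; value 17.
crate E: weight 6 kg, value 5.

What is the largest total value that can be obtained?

This is a 0-1 knapsack instance.
crate H + crate B + crate E: weight 2 + 11 + 6 = 19 ≤ 19, value 10 + 17 + 5 = 32.
crate H + crate B: weight 2 + 11 = 13 ≤ 19, value 10 + 17 = 27.
crate H + crate C + crate B: weight 2 + 3 + 11 = 16 ≤ 19, value 10 + 3 + 17 = 30.
Best is crate H, crate B, and crate E with total value 32.

32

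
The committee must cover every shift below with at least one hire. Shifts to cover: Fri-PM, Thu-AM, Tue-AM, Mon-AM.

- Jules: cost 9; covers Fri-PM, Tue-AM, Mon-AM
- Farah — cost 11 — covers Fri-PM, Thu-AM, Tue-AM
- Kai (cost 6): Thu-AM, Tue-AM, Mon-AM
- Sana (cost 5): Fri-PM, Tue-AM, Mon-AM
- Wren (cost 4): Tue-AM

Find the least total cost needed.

11

This is an integer covering problem.
Choose Kai and Sana: together they cover Fri-PM, Thu-AM, Tue-AM, Mon-AM — every shift.
Total cost: 6 + 5 = 11.
No cover costs less than 11.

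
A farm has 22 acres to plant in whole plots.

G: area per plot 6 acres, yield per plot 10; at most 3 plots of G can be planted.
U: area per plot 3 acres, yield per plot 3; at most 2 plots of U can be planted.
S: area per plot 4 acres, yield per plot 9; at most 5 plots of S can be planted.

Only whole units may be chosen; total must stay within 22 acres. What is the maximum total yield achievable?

46

This is a bounded integer knapsack.
1×G and 4×S: area 22 ≤ 22, yield 1·10 + 4·9 = 46.
5×S: area 20 ≤ 22, yield 5·9 = 45.
Best is 46.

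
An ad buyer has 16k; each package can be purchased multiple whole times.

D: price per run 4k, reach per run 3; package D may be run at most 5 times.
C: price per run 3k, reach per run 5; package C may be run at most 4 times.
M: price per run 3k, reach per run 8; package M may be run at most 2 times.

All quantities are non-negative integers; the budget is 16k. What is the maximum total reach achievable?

1×D, 2×C, and 2×M: price 16 ≤ 16, reach 1·3 + 2·5 + 2·8 = 29.
3×C and 2×M: price 15 ≤ 16, reach 3·5 + 2·8 = 31.
Best is 31.

31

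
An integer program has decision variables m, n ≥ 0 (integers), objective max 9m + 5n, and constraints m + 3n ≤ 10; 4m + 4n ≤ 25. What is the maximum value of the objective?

54

Relaxing integrality, the LP optimum is 56.25 at (m,n) = (6.25, 0), which is not an integer point.
(m,n)=(6,0): 1·6+3·0=6≤10, 4·6+4·0=24≤25, objective 54.
(m,n)=(5,1): 1·5+3·1=8≤10, 4·5+4·1=24≤25, objective 50.
(m,n)=(5,0): 1·5+3·0=5≤10, 4·5+4·0=20≤25, objective 45.
The best lattice point is (6,0), giving 54.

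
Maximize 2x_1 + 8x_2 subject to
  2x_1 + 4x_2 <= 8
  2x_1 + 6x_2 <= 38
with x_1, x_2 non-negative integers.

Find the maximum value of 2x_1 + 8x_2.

16

(x_1,x_2)=(0,2): 2·0+4·2=8≤8, 2·0+6·2=12≤38, objective 16.
(x_1,x_2)=(1,1): 2·1+4·1=6≤8, 2·1+6·1=8≤38, objective 10.
(x_1,x_2)=(0,1): 2·0+4·1=4≤8, 2·0+6·1=6≤38, objective 8.
The best lattice point is (0,2), giving 16.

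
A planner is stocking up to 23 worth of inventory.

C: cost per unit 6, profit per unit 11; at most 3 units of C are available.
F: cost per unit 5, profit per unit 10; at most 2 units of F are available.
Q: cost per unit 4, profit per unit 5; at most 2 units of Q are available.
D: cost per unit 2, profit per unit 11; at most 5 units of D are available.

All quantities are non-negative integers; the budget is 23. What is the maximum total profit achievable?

77

D has the best ratio (11/2); taking only D gives at most 5×11 = 55 (stopped by the supply cap of 5).
Mixing does better — 2×C and 5×D: cost 22 ≤ 23, profit 2·11 + 5·11 = 77.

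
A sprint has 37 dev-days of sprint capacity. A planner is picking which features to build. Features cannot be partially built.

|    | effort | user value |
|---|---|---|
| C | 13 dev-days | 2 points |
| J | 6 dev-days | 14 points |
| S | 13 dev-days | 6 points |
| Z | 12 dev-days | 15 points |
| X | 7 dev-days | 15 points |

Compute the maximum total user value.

44

S + Z + X: effort 13 + 12 + 7 = 32 ≤ 37, user value 6 + 15 + 15 = 36.
J + Z + X: effort 6 + 12 + 7 = 25 ≤ 37, user value 14 + 15 + 15 = 44.
Best is J, Z, and X with total user value 44.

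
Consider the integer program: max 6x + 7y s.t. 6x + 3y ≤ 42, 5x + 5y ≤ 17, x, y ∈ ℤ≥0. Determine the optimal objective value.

21

Relaxing integrality, the LP optimum is 23.80 at (x,y) = (0, 3.4), which is not an integer point.
(x,y)=(0,3): 6·0+3·3=9≤42, 5·0+5·3=15≤17, objective 21.
(x,y)=(1,2): 6·1+3·2=12≤42, 5·1+5·2=15≤17, objective 20.
(x,y)=(0,2): 6·0+3·2=6≤42, 5·0+5·2=10≤17, objective 14.
Maximum is 21 at (x,y)=(0,3).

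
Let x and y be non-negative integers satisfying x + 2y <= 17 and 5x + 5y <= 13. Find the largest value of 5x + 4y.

The continuous relaxation peaks at (2.6, 0) with value 13.00; rounding to a feasible lattice point costs some objective.
(x,y)=(2,0): 1·2+2·0=2≤17, 5·2+5·0=10≤13, objective 10.
(x,y)=(1,1): 1·1+2·1=3≤17, 5·1+5·1=10≤13, objective 9.
(x,y)=(1,0): 1·1+2·0=1≤17, 5·1+5·0=5≤13, objective 5.
Maximum is 10 at (x,y)=(2,0).

10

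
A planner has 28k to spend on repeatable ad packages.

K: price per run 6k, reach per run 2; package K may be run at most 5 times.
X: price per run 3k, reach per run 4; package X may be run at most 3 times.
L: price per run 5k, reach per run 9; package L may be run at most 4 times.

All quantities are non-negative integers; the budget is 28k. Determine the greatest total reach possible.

44

This is a bounded integer knapsack.
L has the best ratio (9/5); taking only L gives at most 4×9 = 36 (stopped by the supply cap of 4).
Mixing does better — 2×X and 4×L: price 26 ≤ 28, reach 2·4 + 4·9 = 44.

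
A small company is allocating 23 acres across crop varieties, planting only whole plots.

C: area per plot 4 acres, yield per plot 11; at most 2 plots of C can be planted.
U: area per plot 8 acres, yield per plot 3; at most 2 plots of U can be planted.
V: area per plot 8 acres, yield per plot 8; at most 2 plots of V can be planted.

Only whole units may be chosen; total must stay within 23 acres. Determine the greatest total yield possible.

30

This is a bounded integer knapsack.
1×C and 2×V: area 20 ≤ 23, yield 1·11 + 2·8 = 27.
2×C and 1×V: area 16 ≤ 23, yield 2·11 + 1·8 = 30.
Best is 30.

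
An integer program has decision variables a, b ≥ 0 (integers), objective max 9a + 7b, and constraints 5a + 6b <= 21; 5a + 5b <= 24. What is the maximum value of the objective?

36

Relaxing integrality, the LP optimum is 37.80 at (a,b) = (4.2, 0), which is not an integer point.
(a,b)=(4,0): 5·4+6·0=20≤21, 5·4+5·0=20≤24, objective 36.
(a,b)=(3,1): 5·3+6·1=21≤21, 5·3+5·1=20≤24, objective 34.
(a,b)=(3,0): 5·3+6·0=15≤21, 5·3+5·0=15≤24, objective 27.
Maximum is 36 at (a,b)=(4,0).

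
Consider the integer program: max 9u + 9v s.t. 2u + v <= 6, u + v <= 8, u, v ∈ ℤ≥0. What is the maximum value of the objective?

(u,v)=(0,6): 2·0+1·6=6≤6, 1·0+1·6=6≤8, objective 54.
(u,v)=(0,5): 2·0+1·5=5≤6, 1·0+1·5=5≤8, objective 45.
The best lattice point is (0,6), giving 54.

54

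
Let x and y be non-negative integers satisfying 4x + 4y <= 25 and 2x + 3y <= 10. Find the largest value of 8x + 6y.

40

(x,y)=(5,0): 4·5+4·0=20≤25, 2·5+3·0=10≤10, objective 40.
(x,y)=(4,0): 4·4+4·0=16≤25, 2·4+3·0=8≤10, objective 32.
No feasible integer point exceeds 40.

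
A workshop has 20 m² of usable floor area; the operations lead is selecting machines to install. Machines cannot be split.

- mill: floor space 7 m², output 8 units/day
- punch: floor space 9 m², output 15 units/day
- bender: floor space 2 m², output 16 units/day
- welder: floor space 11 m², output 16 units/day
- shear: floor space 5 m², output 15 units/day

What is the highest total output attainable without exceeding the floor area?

Take bender, welder, and shear: floor space 2 + 11 + 5 = 18 ≤ 20, output 16 + 16 + 15 = 47.
No other feasible combination does better.

47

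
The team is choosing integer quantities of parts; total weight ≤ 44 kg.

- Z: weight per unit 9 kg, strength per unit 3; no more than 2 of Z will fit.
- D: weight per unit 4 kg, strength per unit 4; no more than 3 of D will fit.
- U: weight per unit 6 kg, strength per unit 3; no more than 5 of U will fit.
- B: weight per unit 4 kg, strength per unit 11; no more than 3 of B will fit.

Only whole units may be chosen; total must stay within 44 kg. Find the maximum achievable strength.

2×D, 4×U, and 3×B: weight 44 ≤ 44, strength 2·4 + 4·3 + 3·11 = 53.
3×D, 3×U, and 3×B: weight 42 ≤ 44, strength 3·4 + 3·3 + 3·11 = 54.
Best is 54.

54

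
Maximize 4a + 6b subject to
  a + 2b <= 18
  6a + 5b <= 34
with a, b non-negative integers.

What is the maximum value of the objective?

36

The continuous relaxation peaks at (0, 6.8) with value 40.80; rounding to a feasible lattice point costs some objective.
(a,b)=(0,6): 1·0+2·6=12≤18, 6·0+5·6=30≤34, objective 36.
(a,b)=(1,5): 1·1+2·5=11≤18, 6·1+5·5=31≤34, objective 34.
(a,b)=(0,5): 1·0+2·5=10≤18, 6·0+5·5=25≤34, objective 30.
No feasible integer point exceeds 36.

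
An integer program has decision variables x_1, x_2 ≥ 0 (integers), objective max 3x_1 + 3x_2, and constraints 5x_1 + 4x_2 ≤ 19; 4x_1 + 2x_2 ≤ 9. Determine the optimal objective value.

12

Relaxing integrality, the LP optimum is 13.50 at (x_1,x_2) = (0, 4.5), which is not an integer point.
(x_1,x_2)=(0,4): 5·0+4·4=16≤19, 4·0+2·4=8≤9, objective 12.
(x_1,x_2)=(0,3): 5·0+4·3=12≤19, 4·0+2·3=6≤9, objective 9.
Maximum is 12 at (x_1,x_2)=(0,4).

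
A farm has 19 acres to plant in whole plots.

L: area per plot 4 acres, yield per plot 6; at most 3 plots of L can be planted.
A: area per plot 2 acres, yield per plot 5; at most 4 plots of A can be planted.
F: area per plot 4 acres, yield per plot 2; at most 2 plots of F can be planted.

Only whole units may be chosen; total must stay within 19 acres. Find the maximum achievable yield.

33

2×L and 4×A: area 16 ≤ 19, yield 2·6 + 4·5 = 32.
3×L and 3×A: area 18 ≤ 19, yield 3·6 + 3·5 = 33.
Best is 33.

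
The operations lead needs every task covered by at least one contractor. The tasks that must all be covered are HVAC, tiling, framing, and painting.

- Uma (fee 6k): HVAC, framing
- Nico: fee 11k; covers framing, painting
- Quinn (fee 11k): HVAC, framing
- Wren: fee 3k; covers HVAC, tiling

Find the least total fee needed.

14

Choose Nico and Wren: together they cover HVAC, tiling, framing, painting — every task.
Total fee: 11 + 3 = 14.
No cover costs less than 14.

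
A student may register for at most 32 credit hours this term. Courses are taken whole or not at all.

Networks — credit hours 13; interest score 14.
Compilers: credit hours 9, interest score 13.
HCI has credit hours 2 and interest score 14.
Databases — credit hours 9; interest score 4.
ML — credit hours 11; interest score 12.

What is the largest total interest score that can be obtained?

Allowing fractional choices, the relaxed optimum would be about 49.8, but courses are indivisible.
Networks + HCI + ML: credit hours 13 + 2 + 11 = 26 ≤ 32, interest score 14 + 14 + 12 = 40.
Compilers + HCI + Databases + ML: credit hours 9 + 2 + 9 + 11 = 31 ≤ 32, interest score 13 + 14 + 4 + 12 = 43.
Networks + Compilers + HCI: credit hours 13 + 9 + 2 = 24 ≤ 32, interest score 14 + 13 + 14 = 41.
Best is Compilers, HCI, Databases, and ML with total interest score 43.

43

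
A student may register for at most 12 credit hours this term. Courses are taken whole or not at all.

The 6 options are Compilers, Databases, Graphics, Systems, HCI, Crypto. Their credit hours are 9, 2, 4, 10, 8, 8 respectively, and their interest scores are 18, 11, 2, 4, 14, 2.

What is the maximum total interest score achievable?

Take Compilers and Databases: credit hours 9 + 2 = 11 ≤ 12, interest score 18 + 11 = 29.
No other feasible combination does better.

29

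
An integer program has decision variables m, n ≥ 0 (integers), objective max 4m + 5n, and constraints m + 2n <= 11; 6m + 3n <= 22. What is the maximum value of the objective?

The continuous relaxation peaks at (1.22, 4.89) with value 29.33; rounding to a feasible lattice point costs some objective.
(m,n)=(1,5): 1·1+2·5=11≤11, 6·1+3·5=21≤22, objective 29.
(m,n)=(0,5): 1·0+2·5=10≤11, 6·0+3·5=15≤22, objective 25.
The best lattice point is (1,5), giving 29.

29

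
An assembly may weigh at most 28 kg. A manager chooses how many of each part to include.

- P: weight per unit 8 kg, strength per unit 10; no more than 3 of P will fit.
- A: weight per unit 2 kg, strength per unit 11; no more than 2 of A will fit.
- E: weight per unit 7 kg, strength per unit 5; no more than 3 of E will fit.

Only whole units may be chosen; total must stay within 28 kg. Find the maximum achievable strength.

52

A has the best ratio (11/2); taking only A gives at most 2×11 = 22 (stopped by the supply cap of 2).
Mixing does better — 3×P and 2×A: weight 28 ≤ 28, strength 3·10 + 2·11 = 52.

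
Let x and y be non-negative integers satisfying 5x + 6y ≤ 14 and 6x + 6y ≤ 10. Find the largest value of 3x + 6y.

6

(x,y)=(0,1): 5·0+6·1=6≤14, 6·0+6·1=6≤10, objective 6.
(x,y)=(1,0): 5·1+6·0=5≤14, 6·1+6·0=6≤10, objective 3.
(x,y)=(0,0): 5·0+6·0=0≤14, 6·0+6·0=0≤10, objective 0.
The best lattice point is (0,1), giving 6.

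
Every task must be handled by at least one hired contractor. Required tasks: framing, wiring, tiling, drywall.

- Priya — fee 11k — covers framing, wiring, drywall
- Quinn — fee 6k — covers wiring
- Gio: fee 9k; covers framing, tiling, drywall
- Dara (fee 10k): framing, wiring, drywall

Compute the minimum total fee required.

Choose Quinn and Gio: together they cover framing, wiring, tiling, drywall — every task.
Total fee: 6 + 9 = 15.
No cover costs less than 15.

15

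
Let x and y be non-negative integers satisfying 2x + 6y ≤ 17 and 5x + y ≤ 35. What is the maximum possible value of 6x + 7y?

42

The continuous relaxation peaks at (6.89, 0.536) with value 45.11; rounding to a feasible lattice point costs some objective.
(x,y)=(7,0): 2·7+6·0=14≤17, 5·7+1·0=35≤35, objective 42.
(x,y)=(5,1): 2·5+6·1=16≤17, 5·5+1·1=26≤35, objective 37.
(x,y)=(6,0): 2·6+6·0=12≤17, 5·6+1·0=30≤35, objective 36.
(x,y)=(5,0): 2·5+6·0=10≤17, 5·5+1·0=25≤35, objective 30.
The best lattice point is (7,0), giving 42.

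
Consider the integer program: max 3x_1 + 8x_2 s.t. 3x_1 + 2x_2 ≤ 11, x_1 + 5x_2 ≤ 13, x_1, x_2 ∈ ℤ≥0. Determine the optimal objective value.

Relaxing integrality, the LP optimum is 23.92 at (x_1,x_2) = (2.23, 2.15), which is not an integer point.
(x_1,x_2)=(2,2): 3·2+2·2=10≤11, 1·2+5·2=12≤13, objective 22.
(x_1,x_2)=(1,2): 3·1+2·2=7≤11, 1·1+5·2=11≤13, objective 19.
(x_1,x_2)=(3,1): 3·3+2·1=11≤11, 1·3+5·1=8≤13, objective 17.
The best lattice point is (2,2), giving 22.

22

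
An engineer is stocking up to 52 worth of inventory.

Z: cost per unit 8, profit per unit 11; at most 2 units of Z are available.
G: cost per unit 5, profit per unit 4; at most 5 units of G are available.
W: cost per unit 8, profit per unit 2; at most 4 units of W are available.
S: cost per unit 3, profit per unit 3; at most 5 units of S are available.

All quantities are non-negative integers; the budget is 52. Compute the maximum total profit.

53

Take 2×Z, 4×G, and 5×S: cost 51 ≤ 52, profit 2·11 + 4·4 + 5·3 = 53.
Z has the best ratio (11/8) and is taken to its limit of 2; remaining capacity is filled optimally with the others.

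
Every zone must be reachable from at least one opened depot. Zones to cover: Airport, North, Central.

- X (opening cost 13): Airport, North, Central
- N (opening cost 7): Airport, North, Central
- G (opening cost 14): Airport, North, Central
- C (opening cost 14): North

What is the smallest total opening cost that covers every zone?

This is an integer covering problem.
N alone covers Airport, North, Central — every zone.
Total opening cost: 7.

7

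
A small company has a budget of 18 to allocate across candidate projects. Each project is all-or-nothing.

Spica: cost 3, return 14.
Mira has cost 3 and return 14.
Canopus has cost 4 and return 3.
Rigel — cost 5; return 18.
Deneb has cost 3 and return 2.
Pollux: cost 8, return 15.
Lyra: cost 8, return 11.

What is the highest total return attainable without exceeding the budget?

51

Allowing fractional choices, the relaxed optimum would be about 59.1, but projects are indivisible.
Spica + Mira + Rigel + Deneb: cost 3 + 3 + 5 + 3 = 14 ≤ 18, return 14 + 14 + 18 + 2 = 48.
Spica + Mira + Canopus + Rigel: cost 3 + 3 + 4 + 5 = 15 ≤ 18, return 14 + 14 + 3 + 18 = 49.
Spica + Mira + Canopus + Rigel + Deneb: cost 3 + 3 + 4 + 5 + 3 = 18 ≤ 18, return 14 + 14 + 3 + 18 + 2 = 51.
Best is Spica, Mira, Canopus, Rigel, and Deneb with total return 51.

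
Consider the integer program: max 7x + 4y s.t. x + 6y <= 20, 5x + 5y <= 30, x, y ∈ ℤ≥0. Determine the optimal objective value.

(x,y)=(6,0): 1·6+6·0=6≤20, 5·6+5·0=30≤30, objective 42.
(x,y)=(5,1): 1·5+6·1=11≤20, 5·5+5·1=30≤30, objective 39.
(x,y)=(5,0): 1·5+6·0=5≤20, 5·5+5·0=25≤30, objective 35.
Maximum is 42 at (x,y)=(6,0).

42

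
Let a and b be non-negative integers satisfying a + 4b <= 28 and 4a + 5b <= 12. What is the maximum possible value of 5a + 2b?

15

(a,b)=(3,0) is feasible, giving 15.
(a,b)=(2,0) is feasible, giving 10.
Maximum is 15 at (a,b)=(3,0).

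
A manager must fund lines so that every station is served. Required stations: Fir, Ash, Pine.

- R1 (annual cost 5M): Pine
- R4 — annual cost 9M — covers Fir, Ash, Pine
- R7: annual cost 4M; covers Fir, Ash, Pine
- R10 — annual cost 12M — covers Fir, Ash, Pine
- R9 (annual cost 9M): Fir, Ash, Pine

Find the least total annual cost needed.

4

This is an integer covering problem.
R7 alone covers Fir, Ash, Pine — every station.
Total annual cost: 4.
No cover costs less than 4.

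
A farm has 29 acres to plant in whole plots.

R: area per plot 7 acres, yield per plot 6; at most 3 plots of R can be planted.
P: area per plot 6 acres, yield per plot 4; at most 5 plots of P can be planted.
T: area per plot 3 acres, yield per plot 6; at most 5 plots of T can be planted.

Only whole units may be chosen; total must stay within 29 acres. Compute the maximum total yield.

42

This is a bounded integer knapsack.
T has the best ratio (6/3); taking only T gives at most 5×6 = 30 (stopped by the supply cap of 5).
Mixing does better — 2×R and 5×T: area 29 ≤ 29, yield 2·6 + 5·6 = 42.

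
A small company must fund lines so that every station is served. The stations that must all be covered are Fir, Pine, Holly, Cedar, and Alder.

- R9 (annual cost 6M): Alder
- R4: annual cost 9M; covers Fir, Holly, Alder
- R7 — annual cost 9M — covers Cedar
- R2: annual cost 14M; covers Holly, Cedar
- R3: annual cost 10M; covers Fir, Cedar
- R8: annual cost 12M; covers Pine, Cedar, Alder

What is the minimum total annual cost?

21

This is an integer covering problem.
Choose R4 and R8: together they cover Fir, Pine, Holly, Cedar, Alder — every station.
Total annual cost: 9 + 12 = 21.
No cover costs less than 21.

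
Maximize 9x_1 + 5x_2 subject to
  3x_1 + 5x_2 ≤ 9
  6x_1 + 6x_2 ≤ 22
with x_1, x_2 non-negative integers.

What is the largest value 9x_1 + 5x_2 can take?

27

(x_1,x_2)=(3,0) is feasible, giving 27.
(x_1,x_2)=(2,0) is feasible, giving 18.
No feasible integer point exceeds 27.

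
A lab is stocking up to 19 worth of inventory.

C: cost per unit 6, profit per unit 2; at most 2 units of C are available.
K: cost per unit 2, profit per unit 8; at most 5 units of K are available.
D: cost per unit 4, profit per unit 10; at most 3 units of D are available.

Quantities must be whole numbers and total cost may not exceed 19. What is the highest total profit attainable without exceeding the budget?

60

K has the best ratio (8/2); taking only K gives at most 5×8 = 40 (stopped by the supply cap of 5).
Mixing does better — 5×K and 2×D: cost 18 ≤ 19, profit 5·8 + 2·10 = 60.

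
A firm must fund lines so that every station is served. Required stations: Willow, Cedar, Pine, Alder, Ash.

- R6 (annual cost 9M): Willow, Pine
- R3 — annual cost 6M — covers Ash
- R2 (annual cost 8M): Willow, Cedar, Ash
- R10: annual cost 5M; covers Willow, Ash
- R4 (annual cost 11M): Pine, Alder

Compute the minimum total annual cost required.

The greedy cost-per-new-station heuristic would pick R10, R4, and R2 for 24, but a cheaper cover exists.
Choose R2 and R4: together they cover Willow, Cedar, Pine, Alder, Ash — every station.
Total annual cost: 8 + 11 = 19.
No cover costs less than 19.

19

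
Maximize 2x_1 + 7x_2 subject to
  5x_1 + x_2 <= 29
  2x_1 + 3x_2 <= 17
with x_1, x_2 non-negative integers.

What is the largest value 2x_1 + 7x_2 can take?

(x_1,x_2)=(1,5): 5·1+1·5=10≤29, 2·1+3·5=17≤17, objective 37.
(x_1,x_2)=(0,5): 5·0+1·5=5≤29, 2·0+3·5=15≤17, objective 35.
(x_1,x_2)=(2,4): 5·2+1·4=14≤29, 2·2+3·4=16≤17, objective 32.
(x_1,x_2)=(1,4): 5·1+1·4=9≤29, 2·1+3·4=14≤17, objective 30.
Maximum is 37 at (x_1,x_2)=(1,5).

37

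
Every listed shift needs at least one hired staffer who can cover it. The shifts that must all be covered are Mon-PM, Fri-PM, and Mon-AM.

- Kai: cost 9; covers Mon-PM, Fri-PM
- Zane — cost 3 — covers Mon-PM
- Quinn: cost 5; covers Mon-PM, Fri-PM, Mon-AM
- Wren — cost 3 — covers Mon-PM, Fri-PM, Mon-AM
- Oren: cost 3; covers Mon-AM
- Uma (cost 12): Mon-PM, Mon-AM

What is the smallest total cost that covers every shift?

Wren alone covers Mon-PM, Fri-PM, Mon-AM — every shift.
Total cost: 3.

3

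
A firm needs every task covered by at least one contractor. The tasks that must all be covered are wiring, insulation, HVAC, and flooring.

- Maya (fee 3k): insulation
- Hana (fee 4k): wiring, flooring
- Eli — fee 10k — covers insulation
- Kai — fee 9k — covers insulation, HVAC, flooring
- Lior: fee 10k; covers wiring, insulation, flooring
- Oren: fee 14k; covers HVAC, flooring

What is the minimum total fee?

13

This is a weighted set-cover instance.
The greedy cost-per-new-task heuristic would pick Hana, Maya, and Kai for 16, but a cheaper cover exists.
Choose Hana and Kai: together they cover wiring, insulation, HVAC, flooring — every task.
Total fee: 4 + 9 = 13.
No cover costs less than 13.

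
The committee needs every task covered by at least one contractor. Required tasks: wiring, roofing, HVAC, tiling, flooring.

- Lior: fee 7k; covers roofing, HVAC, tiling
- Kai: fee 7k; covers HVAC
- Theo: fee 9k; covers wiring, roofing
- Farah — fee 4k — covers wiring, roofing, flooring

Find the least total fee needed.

11

This is an integer covering problem.
Choose Lior and Farah: together they cover wiring, roofing, HVAC, tiling, flooring — every task.
Total fee: 7 + 4 = 11.
No cover costs less than 11.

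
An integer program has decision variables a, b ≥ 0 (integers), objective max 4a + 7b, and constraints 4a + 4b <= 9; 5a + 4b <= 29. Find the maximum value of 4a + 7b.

Relaxing integrality, the LP optimum is 15.75 at (a,b) = (0, 2.25), which is not an integer point.
(a,b)=(0,2): 4·0+4·2=8≤9, 5·0+4·2=8≤29, objective 14.
(a,b)=(1,1): 4·1+4·1=8≤9, 5·1+4·1=9≤29, objective 11.
Maximum is 14 at (a,b)=(0,2).

14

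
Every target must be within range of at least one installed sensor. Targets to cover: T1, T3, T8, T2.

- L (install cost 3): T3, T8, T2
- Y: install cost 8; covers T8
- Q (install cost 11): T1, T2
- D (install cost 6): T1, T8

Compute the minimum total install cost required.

Choose L and D: together they cover T1, T3, T8, T2 — every target.
Total install cost: 3 + 6 = 9.
No cover costs less than 9.

9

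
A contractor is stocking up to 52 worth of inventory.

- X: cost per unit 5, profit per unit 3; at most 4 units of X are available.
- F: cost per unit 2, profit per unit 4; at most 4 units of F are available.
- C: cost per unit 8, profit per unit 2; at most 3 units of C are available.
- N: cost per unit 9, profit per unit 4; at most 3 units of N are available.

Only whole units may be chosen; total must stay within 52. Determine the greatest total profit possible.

This is a bounded integer knapsack.
4×X, 4×F, and 2×N: cost 46 ≤ 52, profit 4·3 + 4·4 + 2·4 = 36.
3×X, 4×F, and 3×N: cost 50 ≤ 52, profit 3·3 + 4·4 + 3·4 = 37.
Best is 37.

37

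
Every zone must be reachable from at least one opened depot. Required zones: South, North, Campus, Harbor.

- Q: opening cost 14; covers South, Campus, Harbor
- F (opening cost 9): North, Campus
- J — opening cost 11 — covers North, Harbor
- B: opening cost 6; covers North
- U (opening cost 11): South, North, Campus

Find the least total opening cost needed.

20

Choose Q and B: together they cover South, North, Campus, Harbor — every zone.
Total opening cost: 14 + 6 = 20.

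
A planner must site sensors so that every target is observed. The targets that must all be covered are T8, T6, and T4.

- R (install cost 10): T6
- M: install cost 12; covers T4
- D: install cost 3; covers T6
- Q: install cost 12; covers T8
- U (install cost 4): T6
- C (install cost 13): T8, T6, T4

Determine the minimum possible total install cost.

The greedy cost-per-new-target heuristic would pick D and C for 16, but a cheaper cover exists.
C alone covers T8, T6, T4 — every target.
Total install cost: 13.
No cover costs less than 13.

13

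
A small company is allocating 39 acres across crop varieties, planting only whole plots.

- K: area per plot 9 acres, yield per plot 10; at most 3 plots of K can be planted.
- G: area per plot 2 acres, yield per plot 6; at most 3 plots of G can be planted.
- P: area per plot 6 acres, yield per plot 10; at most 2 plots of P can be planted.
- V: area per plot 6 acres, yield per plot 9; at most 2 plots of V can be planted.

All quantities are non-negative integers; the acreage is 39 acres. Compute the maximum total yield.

66

This is a bounded integer knapsack.
G has the best ratio (6/2); taking only G gives at most 3×6 = 18 (stopped by the supply cap of 3).
Mixing does better — 1×K, 3×G, 2×P, and 2×V: area 39 ≤ 39, yield 1·10 + 3·6 + 2·10 + 2·9 = 66.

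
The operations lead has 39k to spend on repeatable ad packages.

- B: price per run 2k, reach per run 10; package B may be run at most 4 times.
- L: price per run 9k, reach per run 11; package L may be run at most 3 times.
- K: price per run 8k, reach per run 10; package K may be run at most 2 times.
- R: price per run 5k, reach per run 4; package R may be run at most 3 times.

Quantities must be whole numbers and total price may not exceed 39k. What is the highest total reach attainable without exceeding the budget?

76

4×B, 1×L, 2×K, and 1×R: price 38 ≤ 39, reach 4·10 + 1·11 + 2·10 + 1·4 = 75.
4×B, 2×L, 1×K, and 1×R: price 39 ≤ 39, reach 4·10 + 2·11 + 1·10 + 1·4 = 76.
Best is 76.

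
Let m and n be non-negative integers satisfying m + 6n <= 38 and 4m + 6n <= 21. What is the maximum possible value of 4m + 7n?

22

The continuous relaxation peaks at (0, 3.5) with value 24.50; rounding to a feasible lattice point costs some objective.
(m,n)=(2,2): 1·2+6·2=14≤38, 4·2+6·2=20≤21, objective 22.
(m,n)=(0,3): 1·0+6·3=18≤38, 4·0+6·3=18≤21, objective 21.
(m,n)=(3,1): 1·3+6·1=9≤38, 4·3+6·1=18≤21, objective 19.
No feasible integer point exceeds 22.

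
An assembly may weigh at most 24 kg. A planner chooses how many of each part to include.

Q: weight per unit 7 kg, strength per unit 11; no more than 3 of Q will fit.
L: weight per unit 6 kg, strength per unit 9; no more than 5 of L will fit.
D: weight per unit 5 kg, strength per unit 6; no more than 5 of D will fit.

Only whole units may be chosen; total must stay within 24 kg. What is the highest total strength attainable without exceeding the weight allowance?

36

Q has the best ratio (11/7); taking only Q gives at most 3×11 = 33 (stopped by the weight limit).
Mixing does better — 4×L: weight 24 ≤ 24, strength 4·9 = 36.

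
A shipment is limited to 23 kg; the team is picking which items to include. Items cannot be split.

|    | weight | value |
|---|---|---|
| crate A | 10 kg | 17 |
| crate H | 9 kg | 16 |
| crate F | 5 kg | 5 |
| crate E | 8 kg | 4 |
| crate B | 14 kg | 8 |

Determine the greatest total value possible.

33

Allowing fractional choices, the relaxed optimum would be about 37.0, but items are indivisible.
crate A + crate H: weight 10 + 9 = 19 ≤ 23, value 17 + 16 = 33.
crate H + crate F + crate E: weight 9 + 5 + 8 = 22 ≤ 23, value 16 + 5 + 4 = 25.
crate A + crate F + crate E: weight 10 + 5 + 8 = 23 ≤ 23, value 17 + 5 + 4 = 26.
Best is crate A and crate H with total value 33.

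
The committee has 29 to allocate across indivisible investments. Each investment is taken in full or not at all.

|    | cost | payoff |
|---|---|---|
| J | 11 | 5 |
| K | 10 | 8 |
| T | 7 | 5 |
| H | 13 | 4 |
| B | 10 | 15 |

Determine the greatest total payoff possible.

Treat it as a binary knapsack problem.
Allowing fractional choices, the relaxed optimum would be about 28.9, but investments are indivisible.
K + T + B: cost 10 + 7 + 10 = 27 ≤ 29, payoff 8 + 5 + 15 = 28.
J + T + B: cost 11 + 7 + 10 = 28 ≤ 29, payoff 5 + 5 + 15 = 25.
Best is K, T, and B with total payoff 28.

28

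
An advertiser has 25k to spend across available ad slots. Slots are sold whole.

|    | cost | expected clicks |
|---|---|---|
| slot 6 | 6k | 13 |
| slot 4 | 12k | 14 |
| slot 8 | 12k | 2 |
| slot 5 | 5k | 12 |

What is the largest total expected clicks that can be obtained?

39

This is a 0-1 knapsack instance.
Allowing fractional choices, the relaxed optimum would be about 39.3, but ad slots are indivisible.
slot 6 + slot 8 + slot 5: cost 6 + 12 + 5 = 23 ≤ 25, expected clicks 13 + 2 + 12 = 27.
slot 6 + slot 4 + slot 5: cost 6 + 12 + 5 = 23 ≤ 25, expected clicks 13 + 14 + 12 = 39.
slot 6 + slot 4: cost 6 + 12 = 18 ≤ 25, expected clicks 13 + 14 = 27.
Best is slot 6, slot 4, and slot 5 with total expected clicks 39.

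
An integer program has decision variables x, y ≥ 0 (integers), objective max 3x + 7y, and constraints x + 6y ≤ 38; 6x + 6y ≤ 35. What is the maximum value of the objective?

(x,y)=(0,5): 1·0+6·5=30≤38, 6·0+6·5=30≤35, objective 35.
(x,y)=(1,4): 1·1+6·4=25≤38, 6·1+6·4=30≤35, objective 31.
(x,y)=(0,4): 1·0+6·4=24≤38, 6·0+6·4=24≤35, objective 28.
Maximum is 35 at (x,y)=(0,5).

35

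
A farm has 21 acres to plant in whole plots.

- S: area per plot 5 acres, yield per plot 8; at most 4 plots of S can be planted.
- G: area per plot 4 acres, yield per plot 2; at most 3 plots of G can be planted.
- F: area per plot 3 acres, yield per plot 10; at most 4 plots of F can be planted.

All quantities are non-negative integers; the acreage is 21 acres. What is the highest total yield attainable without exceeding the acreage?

Take 1×S, 1×G, and 4×F: area 21 ≤ 21, yield 1·8 + 1·2 + 4·10 = 50.
F has the best ratio (10/3) and is taken to its limit of 4; remaining capacity is filled optimally with the others.

50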